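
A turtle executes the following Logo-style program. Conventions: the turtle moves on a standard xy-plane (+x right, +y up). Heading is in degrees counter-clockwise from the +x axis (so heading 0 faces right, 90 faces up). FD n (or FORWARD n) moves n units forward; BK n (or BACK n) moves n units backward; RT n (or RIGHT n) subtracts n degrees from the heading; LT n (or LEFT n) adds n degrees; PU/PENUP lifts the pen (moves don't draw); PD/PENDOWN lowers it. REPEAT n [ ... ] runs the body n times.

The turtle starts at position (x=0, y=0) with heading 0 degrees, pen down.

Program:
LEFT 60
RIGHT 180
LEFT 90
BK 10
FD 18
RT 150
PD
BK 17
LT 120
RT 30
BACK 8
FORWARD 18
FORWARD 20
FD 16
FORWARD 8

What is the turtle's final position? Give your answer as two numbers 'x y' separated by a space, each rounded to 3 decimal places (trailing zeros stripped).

Answer: 23.928 -58

Derivation:
Executing turtle program step by step:
Start: pos=(0,0), heading=0, pen down
LT 60: heading 0 -> 60
RT 180: heading 60 -> 240
LT 90: heading 240 -> 330
BK 10: (0,0) -> (-8.66,5) [heading=330, draw]
FD 18: (-8.66,5) -> (6.928,-4) [heading=330, draw]
RT 150: heading 330 -> 180
PD: pen down
BK 17: (6.928,-4) -> (23.928,-4) [heading=180, draw]
LT 120: heading 180 -> 300
RT 30: heading 300 -> 270
BK 8: (23.928,-4) -> (23.928,4) [heading=270, draw]
FD 18: (23.928,4) -> (23.928,-14) [heading=270, draw]
FD 20: (23.928,-14) -> (23.928,-34) [heading=270, draw]
FD 16: (23.928,-34) -> (23.928,-50) [heading=270, draw]
FD 8: (23.928,-50) -> (23.928,-58) [heading=270, draw]
Final: pos=(23.928,-58), heading=270, 8 segment(s) drawn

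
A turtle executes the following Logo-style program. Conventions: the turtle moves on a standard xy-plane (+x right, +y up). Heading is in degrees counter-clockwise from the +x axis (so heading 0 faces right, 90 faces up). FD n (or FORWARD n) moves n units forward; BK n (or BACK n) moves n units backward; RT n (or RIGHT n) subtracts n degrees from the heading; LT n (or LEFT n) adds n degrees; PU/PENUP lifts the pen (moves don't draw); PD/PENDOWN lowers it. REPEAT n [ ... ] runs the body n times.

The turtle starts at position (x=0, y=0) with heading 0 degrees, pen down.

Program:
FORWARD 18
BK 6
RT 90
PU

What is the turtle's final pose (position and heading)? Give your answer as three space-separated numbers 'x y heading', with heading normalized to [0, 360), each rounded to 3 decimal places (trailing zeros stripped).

Executing turtle program step by step:
Start: pos=(0,0), heading=0, pen down
FD 18: (0,0) -> (18,0) [heading=0, draw]
BK 6: (18,0) -> (12,0) [heading=0, draw]
RT 90: heading 0 -> 270
PU: pen up
Final: pos=(12,0), heading=270, 2 segment(s) drawn

Answer: 12 0 270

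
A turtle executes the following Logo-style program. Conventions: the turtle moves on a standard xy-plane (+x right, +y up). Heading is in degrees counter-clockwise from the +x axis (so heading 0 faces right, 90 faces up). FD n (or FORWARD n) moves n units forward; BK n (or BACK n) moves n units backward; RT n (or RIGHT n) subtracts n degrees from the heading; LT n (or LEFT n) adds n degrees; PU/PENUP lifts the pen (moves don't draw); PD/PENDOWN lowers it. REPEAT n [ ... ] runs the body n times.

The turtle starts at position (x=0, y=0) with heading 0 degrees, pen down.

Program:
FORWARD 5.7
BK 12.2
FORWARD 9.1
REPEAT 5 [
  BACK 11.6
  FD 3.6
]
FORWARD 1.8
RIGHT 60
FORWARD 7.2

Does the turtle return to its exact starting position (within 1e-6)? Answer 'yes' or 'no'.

Answer: no

Derivation:
Executing turtle program step by step:
Start: pos=(0,0), heading=0, pen down
FD 5.7: (0,0) -> (5.7,0) [heading=0, draw]
BK 12.2: (5.7,0) -> (-6.5,0) [heading=0, draw]
FD 9.1: (-6.5,0) -> (2.6,0) [heading=0, draw]
REPEAT 5 [
  -- iteration 1/5 --
  BK 11.6: (2.6,0) -> (-9,0) [heading=0, draw]
  FD 3.6: (-9,0) -> (-5.4,0) [heading=0, draw]
  -- iteration 2/5 --
  BK 11.6: (-5.4,0) -> (-17,0) [heading=0, draw]
  FD 3.6: (-17,0) -> (-13.4,0) [heading=0, draw]
  -- iteration 3/5 --
  BK 11.6: (-13.4,0) -> (-25,0) [heading=0, draw]
  FD 3.6: (-25,0) -> (-21.4,0) [heading=0, draw]
  -- iteration 4/5 --
  BK 11.6: (-21.4,0) -> (-33,0) [heading=0, draw]
  FD 3.6: (-33,0) -> (-29.4,0) [heading=0, draw]
  -- iteration 5/5 --
  BK 11.6: (-29.4,0) -> (-41,0) [heading=0, draw]
  FD 3.6: (-41,0) -> (-37.4,0) [heading=0, draw]
]
FD 1.8: (-37.4,0) -> (-35.6,0) [heading=0, draw]
RT 60: heading 0 -> 300
FD 7.2: (-35.6,0) -> (-32,-6.235) [heading=300, draw]
Final: pos=(-32,-6.235), heading=300, 15 segment(s) drawn

Start position: (0, 0)
Final position: (-32, -6.235)
Distance = 32.602; >= 1e-6 -> NOT closed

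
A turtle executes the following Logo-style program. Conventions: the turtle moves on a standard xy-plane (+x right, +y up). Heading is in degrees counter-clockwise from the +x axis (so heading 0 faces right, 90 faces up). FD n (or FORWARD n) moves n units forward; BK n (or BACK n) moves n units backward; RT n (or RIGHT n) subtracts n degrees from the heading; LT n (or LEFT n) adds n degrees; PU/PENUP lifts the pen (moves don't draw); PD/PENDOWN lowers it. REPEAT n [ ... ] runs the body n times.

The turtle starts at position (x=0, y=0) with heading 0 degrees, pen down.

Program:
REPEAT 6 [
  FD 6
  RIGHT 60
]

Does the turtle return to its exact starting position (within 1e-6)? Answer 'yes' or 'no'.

Answer: yes

Derivation:
Executing turtle program step by step:
Start: pos=(0,0), heading=0, pen down
REPEAT 6 [
  -- iteration 1/6 --
  FD 6: (0,0) -> (6,0) [heading=0, draw]
  RT 60: heading 0 -> 300
  -- iteration 2/6 --
  FD 6: (6,0) -> (9,-5.196) [heading=300, draw]
  RT 60: heading 300 -> 240
  -- iteration 3/6 --
  FD 6: (9,-5.196) -> (6,-10.392) [heading=240, draw]
  RT 60: heading 240 -> 180
  -- iteration 4/6 --
  FD 6: (6,-10.392) -> (0,-10.392) [heading=180, draw]
  RT 60: heading 180 -> 120
  -- iteration 5/6 --
  FD 6: (0,-10.392) -> (-3,-5.196) [heading=120, draw]
  RT 60: heading 120 -> 60
  -- iteration 6/6 --
  FD 6: (-3,-5.196) -> (0,0) [heading=60, draw]
  RT 60: heading 60 -> 0
]
Final: pos=(0,0), heading=0, 6 segment(s) drawn

Start position: (0, 0)
Final position: (0, 0)
Distance = 0; < 1e-6 -> CLOSED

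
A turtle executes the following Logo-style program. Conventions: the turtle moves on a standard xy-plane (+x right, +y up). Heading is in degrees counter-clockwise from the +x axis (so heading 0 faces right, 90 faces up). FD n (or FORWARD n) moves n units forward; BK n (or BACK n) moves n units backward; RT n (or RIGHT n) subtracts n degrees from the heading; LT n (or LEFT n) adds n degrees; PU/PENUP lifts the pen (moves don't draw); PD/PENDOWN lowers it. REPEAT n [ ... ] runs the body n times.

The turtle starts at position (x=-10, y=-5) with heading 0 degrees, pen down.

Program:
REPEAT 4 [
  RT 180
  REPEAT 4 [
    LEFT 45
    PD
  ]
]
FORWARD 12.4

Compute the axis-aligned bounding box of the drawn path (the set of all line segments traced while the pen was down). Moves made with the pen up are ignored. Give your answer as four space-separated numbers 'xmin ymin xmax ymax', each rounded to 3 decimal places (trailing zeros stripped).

Executing turtle program step by step:
Start: pos=(-10,-5), heading=0, pen down
REPEAT 4 [
  -- iteration 1/4 --
  RT 180: heading 0 -> 180
  REPEAT 4 [
    -- iteration 1/4 --
    LT 45: heading 180 -> 225
    PD: pen down
    -- iteration 2/4 --
    LT 45: heading 225 -> 270
    PD: pen down
    -- iteration 3/4 --
    LT 45: heading 270 -> 315
    PD: pen down
    -- iteration 4/4 --
    LT 45: heading 315 -> 0
    PD: pen down
  ]
  -- iteration 2/4 --
  RT 180: heading 0 -> 180
  REPEAT 4 [
    -- iteration 1/4 --
    LT 45: heading 180 -> 225
    PD: pen down
    -- iteration 2/4 --
    LT 45: heading 225 -> 270
    PD: pen down
    -- iteration 3/4 --
    LT 45: heading 270 -> 315
    PD: pen down
    -- iteration 4/4 --
    LT 45: heading 315 -> 0
    PD: pen down
  ]
  -- iteration 3/4 --
  RT 180: heading 0 -> 180
  REPEAT 4 [
    -- iteration 1/4 --
    LT 45: heading 180 -> 225
    PD: pen down
    -- iteration 2/4 --
    LT 45: heading 225 -> 270
    PD: pen down
    -- iteration 3/4 --
    LT 45: heading 270 -> 315
    PD: pen down
    -- iteration 4/4 --
    LT 45: heading 315 -> 0
    PD: pen down
  ]
  -- iteration 4/4 --
  RT 180: heading 0 -> 180
  REPEAT 4 [
    -- iteration 1/4 --
    LT 45: heading 180 -> 225
    PD: pen down
    -- iteration 2/4 --
    LT 45: heading 225 -> 270
    PD: pen down
    -- iteration 3/4 --
    LT 45: heading 270 -> 315
    PD: pen down
    -- iteration 4/4 --
    LT 45: heading 315 -> 0
    PD: pen down
  ]
]
FD 12.4: (-10,-5) -> (2.4,-5) [heading=0, draw]
Final: pos=(2.4,-5), heading=0, 1 segment(s) drawn

Segment endpoints: x in {-10, 2.4}, y in {-5}
xmin=-10, ymin=-5, xmax=2.4, ymax=-5

Answer: -10 -5 2.4 -5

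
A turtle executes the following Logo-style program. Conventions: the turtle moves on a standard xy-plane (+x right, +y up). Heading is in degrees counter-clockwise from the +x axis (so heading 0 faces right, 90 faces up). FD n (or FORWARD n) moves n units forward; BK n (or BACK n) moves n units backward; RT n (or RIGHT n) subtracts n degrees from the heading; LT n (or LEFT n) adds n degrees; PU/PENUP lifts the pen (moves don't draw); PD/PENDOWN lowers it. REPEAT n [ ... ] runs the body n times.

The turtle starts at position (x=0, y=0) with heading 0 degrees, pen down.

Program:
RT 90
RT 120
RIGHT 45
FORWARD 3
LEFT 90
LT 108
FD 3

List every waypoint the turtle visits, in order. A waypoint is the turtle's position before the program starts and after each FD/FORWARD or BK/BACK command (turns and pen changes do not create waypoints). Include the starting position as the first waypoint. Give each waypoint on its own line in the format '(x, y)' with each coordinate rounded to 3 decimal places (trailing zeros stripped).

Answer: (0, 0)
(-0.776, 2.898)
(0.857, 0.382)

Derivation:
Executing turtle program step by step:
Start: pos=(0,0), heading=0, pen down
RT 90: heading 0 -> 270
RT 120: heading 270 -> 150
RT 45: heading 150 -> 105
FD 3: (0,0) -> (-0.776,2.898) [heading=105, draw]
LT 90: heading 105 -> 195
LT 108: heading 195 -> 303
FD 3: (-0.776,2.898) -> (0.857,0.382) [heading=303, draw]
Final: pos=(0.857,0.382), heading=303, 2 segment(s) drawn
Waypoints (3 total):
(0, 0)
(-0.776, 2.898)
(0.857, 0.382)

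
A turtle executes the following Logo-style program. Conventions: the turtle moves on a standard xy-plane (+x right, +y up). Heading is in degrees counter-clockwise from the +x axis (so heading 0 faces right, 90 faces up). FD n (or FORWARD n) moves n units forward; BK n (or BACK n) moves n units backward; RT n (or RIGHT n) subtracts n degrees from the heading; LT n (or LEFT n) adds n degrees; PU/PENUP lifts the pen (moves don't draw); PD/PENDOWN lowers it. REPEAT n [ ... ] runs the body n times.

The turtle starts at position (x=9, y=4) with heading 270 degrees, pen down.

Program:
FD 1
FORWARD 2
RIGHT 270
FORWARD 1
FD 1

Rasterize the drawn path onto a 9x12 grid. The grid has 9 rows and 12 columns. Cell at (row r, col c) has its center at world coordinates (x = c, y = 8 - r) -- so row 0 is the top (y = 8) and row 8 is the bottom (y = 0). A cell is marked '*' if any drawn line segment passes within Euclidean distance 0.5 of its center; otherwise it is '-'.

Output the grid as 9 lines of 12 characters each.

Answer: ------------
------------
------------
------------
---------*--
---------*--
---------*--
---------***
------------

Derivation:
Segment 0: (9,4) -> (9,3)
Segment 1: (9,3) -> (9,1)
Segment 2: (9,1) -> (10,1)
Segment 3: (10,1) -> (11,1)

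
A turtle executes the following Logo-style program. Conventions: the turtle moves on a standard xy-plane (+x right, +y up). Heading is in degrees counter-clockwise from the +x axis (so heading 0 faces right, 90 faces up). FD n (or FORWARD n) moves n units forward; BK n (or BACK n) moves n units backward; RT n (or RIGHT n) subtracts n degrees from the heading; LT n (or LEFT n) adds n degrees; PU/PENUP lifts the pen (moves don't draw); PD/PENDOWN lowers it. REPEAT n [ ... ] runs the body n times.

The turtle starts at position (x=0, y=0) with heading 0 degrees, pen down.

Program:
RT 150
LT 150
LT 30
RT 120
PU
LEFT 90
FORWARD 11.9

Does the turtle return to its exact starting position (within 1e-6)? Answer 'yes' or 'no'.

Answer: no

Derivation:
Executing turtle program step by step:
Start: pos=(0,0), heading=0, pen down
RT 150: heading 0 -> 210
LT 150: heading 210 -> 0
LT 30: heading 0 -> 30
RT 120: heading 30 -> 270
PU: pen up
LT 90: heading 270 -> 0
FD 11.9: (0,0) -> (11.9,0) [heading=0, move]
Final: pos=(11.9,0), heading=0, 0 segment(s) drawn

Start position: (0, 0)
Final position: (11.9, 0)
Distance = 11.9; >= 1e-6 -> NOT closed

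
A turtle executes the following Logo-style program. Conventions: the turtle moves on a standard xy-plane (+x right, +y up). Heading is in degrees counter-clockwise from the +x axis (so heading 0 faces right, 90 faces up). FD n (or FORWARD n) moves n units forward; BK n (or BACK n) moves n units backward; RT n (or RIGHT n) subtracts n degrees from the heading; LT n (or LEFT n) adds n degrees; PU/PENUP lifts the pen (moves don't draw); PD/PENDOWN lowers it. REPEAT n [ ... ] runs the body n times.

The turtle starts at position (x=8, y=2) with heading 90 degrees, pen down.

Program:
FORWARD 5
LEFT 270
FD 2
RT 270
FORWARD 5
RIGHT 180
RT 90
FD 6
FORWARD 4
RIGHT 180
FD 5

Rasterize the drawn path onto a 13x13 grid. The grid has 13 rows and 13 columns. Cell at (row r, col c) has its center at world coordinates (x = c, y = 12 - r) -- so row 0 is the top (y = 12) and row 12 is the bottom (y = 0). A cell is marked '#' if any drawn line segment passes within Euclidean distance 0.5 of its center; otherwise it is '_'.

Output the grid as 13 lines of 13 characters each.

Segment 0: (8,2) -> (8,7)
Segment 1: (8,7) -> (10,7)
Segment 2: (10,7) -> (10,12)
Segment 3: (10,12) -> (4,12)
Segment 4: (4,12) -> (0,12)
Segment 5: (0,12) -> (5,12)

Answer: ###########__
__________#__
__________#__
__________#__
__________#__
________###__
________#____
________#____
________#____
________#____
________#____
_____________
_____________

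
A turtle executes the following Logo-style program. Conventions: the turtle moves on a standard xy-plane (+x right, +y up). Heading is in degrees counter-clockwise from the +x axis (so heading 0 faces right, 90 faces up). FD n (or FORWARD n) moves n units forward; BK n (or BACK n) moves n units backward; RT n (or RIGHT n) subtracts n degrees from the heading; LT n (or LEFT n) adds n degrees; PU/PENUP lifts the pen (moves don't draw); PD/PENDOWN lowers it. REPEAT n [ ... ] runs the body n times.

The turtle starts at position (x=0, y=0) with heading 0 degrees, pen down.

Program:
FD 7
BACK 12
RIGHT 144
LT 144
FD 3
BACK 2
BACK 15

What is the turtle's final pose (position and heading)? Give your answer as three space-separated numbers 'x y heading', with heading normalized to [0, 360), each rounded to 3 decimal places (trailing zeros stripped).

Answer: -19 0 0

Derivation:
Executing turtle program step by step:
Start: pos=(0,0), heading=0, pen down
FD 7: (0,0) -> (7,0) [heading=0, draw]
BK 12: (7,0) -> (-5,0) [heading=0, draw]
RT 144: heading 0 -> 216
LT 144: heading 216 -> 0
FD 3: (-5,0) -> (-2,0) [heading=0, draw]
BK 2: (-2,0) -> (-4,0) [heading=0, draw]
BK 15: (-4,0) -> (-19,0) [heading=0, draw]
Final: pos=(-19,0), heading=0, 5 segment(s) drawn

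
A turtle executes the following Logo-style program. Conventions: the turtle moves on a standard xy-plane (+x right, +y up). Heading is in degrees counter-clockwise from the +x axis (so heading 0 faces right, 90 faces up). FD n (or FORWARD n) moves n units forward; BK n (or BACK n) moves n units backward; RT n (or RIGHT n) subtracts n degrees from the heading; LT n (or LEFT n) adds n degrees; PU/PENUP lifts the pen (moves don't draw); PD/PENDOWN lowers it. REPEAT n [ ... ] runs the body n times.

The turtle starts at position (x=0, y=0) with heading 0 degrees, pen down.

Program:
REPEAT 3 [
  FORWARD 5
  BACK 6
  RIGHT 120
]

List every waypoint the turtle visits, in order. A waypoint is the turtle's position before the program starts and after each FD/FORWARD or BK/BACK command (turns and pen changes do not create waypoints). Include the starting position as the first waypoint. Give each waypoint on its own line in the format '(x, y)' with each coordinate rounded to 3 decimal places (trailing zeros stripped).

Executing turtle program step by step:
Start: pos=(0,0), heading=0, pen down
REPEAT 3 [
  -- iteration 1/3 --
  FD 5: (0,0) -> (5,0) [heading=0, draw]
  BK 6: (5,0) -> (-1,0) [heading=0, draw]
  RT 120: heading 0 -> 240
  -- iteration 2/3 --
  FD 5: (-1,0) -> (-3.5,-4.33) [heading=240, draw]
  BK 6: (-3.5,-4.33) -> (-0.5,0.866) [heading=240, draw]
  RT 120: heading 240 -> 120
  -- iteration 3/3 --
  FD 5: (-0.5,0.866) -> (-3,5.196) [heading=120, draw]
  BK 6: (-3,5.196) -> (0,0) [heading=120, draw]
  RT 120: heading 120 -> 0
]
Final: pos=(0,0), heading=0, 6 segment(s) drawn
Waypoints (7 total):
(0, 0)
(5, 0)
(-1, 0)
(-3.5, -4.33)
(-0.5, 0.866)
(-3, 5.196)
(0, 0)

Answer: (0, 0)
(5, 0)
(-1, 0)
(-3.5, -4.33)
(-0.5, 0.866)
(-3, 5.196)
(0, 0)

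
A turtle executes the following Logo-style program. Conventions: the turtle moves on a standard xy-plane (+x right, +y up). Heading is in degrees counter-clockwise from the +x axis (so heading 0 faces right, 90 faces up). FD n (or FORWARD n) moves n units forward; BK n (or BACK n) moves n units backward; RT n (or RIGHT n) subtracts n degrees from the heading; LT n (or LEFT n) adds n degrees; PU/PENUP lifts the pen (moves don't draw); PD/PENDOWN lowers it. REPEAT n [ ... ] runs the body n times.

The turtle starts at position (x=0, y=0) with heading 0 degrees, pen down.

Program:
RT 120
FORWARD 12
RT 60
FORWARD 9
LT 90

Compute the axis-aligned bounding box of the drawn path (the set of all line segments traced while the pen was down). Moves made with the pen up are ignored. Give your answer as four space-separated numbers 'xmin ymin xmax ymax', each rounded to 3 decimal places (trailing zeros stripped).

Executing turtle program step by step:
Start: pos=(0,0), heading=0, pen down
RT 120: heading 0 -> 240
FD 12: (0,0) -> (-6,-10.392) [heading=240, draw]
RT 60: heading 240 -> 180
FD 9: (-6,-10.392) -> (-15,-10.392) [heading=180, draw]
LT 90: heading 180 -> 270
Final: pos=(-15,-10.392), heading=270, 2 segment(s) drawn

Segment endpoints: x in {-15, -6, 0}, y in {-10.392, -10.392, 0}
xmin=-15, ymin=-10.392, xmax=0, ymax=0

Answer: -15 -10.392 0 0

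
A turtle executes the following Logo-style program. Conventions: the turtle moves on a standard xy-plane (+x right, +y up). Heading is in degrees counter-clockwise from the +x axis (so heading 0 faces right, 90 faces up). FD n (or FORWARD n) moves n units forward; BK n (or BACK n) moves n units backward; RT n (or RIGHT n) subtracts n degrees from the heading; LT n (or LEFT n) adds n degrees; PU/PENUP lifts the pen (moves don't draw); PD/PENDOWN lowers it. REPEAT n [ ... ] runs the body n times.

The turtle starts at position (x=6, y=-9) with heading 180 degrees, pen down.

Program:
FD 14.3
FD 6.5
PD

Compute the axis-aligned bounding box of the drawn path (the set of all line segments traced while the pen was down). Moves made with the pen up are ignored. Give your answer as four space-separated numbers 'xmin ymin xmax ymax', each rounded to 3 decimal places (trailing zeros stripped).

Answer: -14.8 -9 6 -9

Derivation:
Executing turtle program step by step:
Start: pos=(6,-9), heading=180, pen down
FD 14.3: (6,-9) -> (-8.3,-9) [heading=180, draw]
FD 6.5: (-8.3,-9) -> (-14.8,-9) [heading=180, draw]
PD: pen down
Final: pos=(-14.8,-9), heading=180, 2 segment(s) drawn

Segment endpoints: x in {-14.8, -8.3, 6}, y in {-9, -9}
xmin=-14.8, ymin=-9, xmax=6, ymax=-9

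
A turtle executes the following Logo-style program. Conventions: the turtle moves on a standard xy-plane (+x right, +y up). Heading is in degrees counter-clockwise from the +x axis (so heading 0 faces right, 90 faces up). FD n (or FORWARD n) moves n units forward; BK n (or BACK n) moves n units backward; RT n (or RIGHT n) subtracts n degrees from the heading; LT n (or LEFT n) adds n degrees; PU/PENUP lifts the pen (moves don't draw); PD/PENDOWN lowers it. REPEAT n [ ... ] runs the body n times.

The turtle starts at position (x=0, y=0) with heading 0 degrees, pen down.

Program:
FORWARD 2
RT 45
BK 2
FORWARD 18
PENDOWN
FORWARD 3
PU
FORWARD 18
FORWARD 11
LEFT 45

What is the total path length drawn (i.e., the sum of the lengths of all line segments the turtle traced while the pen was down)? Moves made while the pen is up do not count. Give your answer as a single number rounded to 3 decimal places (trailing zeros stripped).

Executing turtle program step by step:
Start: pos=(0,0), heading=0, pen down
FD 2: (0,0) -> (2,0) [heading=0, draw]
RT 45: heading 0 -> 315
BK 2: (2,0) -> (0.586,1.414) [heading=315, draw]
FD 18: (0.586,1.414) -> (13.314,-11.314) [heading=315, draw]
PD: pen down
FD 3: (13.314,-11.314) -> (15.435,-13.435) [heading=315, draw]
PU: pen up
FD 18: (15.435,-13.435) -> (28.163,-26.163) [heading=315, move]
FD 11: (28.163,-26.163) -> (35.941,-33.941) [heading=315, move]
LT 45: heading 315 -> 0
Final: pos=(35.941,-33.941), heading=0, 4 segment(s) drawn

Segment lengths:
  seg 1: (0,0) -> (2,0), length = 2
  seg 2: (2,0) -> (0.586,1.414), length = 2
  seg 3: (0.586,1.414) -> (13.314,-11.314), length = 18
  seg 4: (13.314,-11.314) -> (15.435,-13.435), length = 3
Total = 25

Answer: 25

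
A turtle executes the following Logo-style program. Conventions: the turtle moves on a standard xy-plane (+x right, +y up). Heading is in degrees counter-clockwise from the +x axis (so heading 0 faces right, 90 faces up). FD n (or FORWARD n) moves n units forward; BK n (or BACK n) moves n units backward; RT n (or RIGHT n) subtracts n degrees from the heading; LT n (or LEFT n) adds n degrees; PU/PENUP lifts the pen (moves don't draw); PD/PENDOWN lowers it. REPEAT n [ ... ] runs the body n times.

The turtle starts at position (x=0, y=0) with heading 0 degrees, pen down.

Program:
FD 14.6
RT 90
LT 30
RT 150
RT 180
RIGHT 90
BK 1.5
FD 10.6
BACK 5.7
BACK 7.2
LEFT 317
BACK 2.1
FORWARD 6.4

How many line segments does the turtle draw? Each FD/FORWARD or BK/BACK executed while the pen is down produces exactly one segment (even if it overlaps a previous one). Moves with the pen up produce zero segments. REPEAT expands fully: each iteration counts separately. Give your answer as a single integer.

Answer: 7

Derivation:
Executing turtle program step by step:
Start: pos=(0,0), heading=0, pen down
FD 14.6: (0,0) -> (14.6,0) [heading=0, draw]
RT 90: heading 0 -> 270
LT 30: heading 270 -> 300
RT 150: heading 300 -> 150
RT 180: heading 150 -> 330
RT 90: heading 330 -> 240
BK 1.5: (14.6,0) -> (15.35,1.299) [heading=240, draw]
FD 10.6: (15.35,1.299) -> (10.05,-7.881) [heading=240, draw]
BK 5.7: (10.05,-7.881) -> (12.9,-2.944) [heading=240, draw]
BK 7.2: (12.9,-2.944) -> (16.5,3.291) [heading=240, draw]
LT 317: heading 240 -> 197
BK 2.1: (16.5,3.291) -> (18.508,3.905) [heading=197, draw]
FD 6.4: (18.508,3.905) -> (12.388,2.034) [heading=197, draw]
Final: pos=(12.388,2.034), heading=197, 7 segment(s) drawn
Segments drawn: 7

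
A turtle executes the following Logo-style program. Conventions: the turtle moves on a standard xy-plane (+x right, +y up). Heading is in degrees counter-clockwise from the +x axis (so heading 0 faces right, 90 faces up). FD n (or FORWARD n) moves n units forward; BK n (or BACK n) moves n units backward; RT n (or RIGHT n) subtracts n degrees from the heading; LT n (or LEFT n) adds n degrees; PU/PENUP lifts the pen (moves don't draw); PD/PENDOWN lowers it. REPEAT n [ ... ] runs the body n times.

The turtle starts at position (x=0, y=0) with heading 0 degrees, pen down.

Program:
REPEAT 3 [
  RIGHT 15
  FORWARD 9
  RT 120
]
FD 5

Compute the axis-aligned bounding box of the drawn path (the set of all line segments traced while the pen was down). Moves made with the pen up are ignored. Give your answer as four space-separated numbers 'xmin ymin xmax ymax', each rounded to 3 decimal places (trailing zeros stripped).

Answer: 0 -6.829 8.693 1.864

Derivation:
Executing turtle program step by step:
Start: pos=(0,0), heading=0, pen down
REPEAT 3 [
  -- iteration 1/3 --
  RT 15: heading 0 -> 345
  FD 9: (0,0) -> (8.693,-2.329) [heading=345, draw]
  RT 120: heading 345 -> 225
  -- iteration 2/3 --
  RT 15: heading 225 -> 210
  FD 9: (8.693,-2.329) -> (0.899,-6.829) [heading=210, draw]
  RT 120: heading 210 -> 90
  -- iteration 3/3 --
  RT 15: heading 90 -> 75
  FD 9: (0.899,-6.829) -> (3.228,1.864) [heading=75, draw]
  RT 120: heading 75 -> 315
]
FD 5: (3.228,1.864) -> (6.764,-1.672) [heading=315, draw]
Final: pos=(6.764,-1.672), heading=315, 4 segment(s) drawn

Segment endpoints: x in {0, 0.899, 3.228, 6.764, 8.693}, y in {-6.829, -2.329, -1.672, 0, 1.864}
xmin=0, ymin=-6.829, xmax=8.693, ymax=1.864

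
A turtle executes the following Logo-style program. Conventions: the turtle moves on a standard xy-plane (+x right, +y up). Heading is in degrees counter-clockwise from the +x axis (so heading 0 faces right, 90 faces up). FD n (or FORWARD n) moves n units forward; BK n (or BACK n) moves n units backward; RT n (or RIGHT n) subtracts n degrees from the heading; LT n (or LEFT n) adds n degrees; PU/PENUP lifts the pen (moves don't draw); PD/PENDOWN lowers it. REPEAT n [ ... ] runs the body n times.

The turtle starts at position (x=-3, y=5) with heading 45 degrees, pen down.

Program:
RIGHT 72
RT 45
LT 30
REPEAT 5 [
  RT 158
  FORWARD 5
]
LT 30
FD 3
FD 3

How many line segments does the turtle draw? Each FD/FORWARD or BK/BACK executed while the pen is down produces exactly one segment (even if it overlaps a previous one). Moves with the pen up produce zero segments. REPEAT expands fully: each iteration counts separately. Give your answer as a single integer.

Answer: 7

Derivation:
Executing turtle program step by step:
Start: pos=(-3,5), heading=45, pen down
RT 72: heading 45 -> 333
RT 45: heading 333 -> 288
LT 30: heading 288 -> 318
REPEAT 5 [
  -- iteration 1/5 --
  RT 158: heading 318 -> 160
  FD 5: (-3,5) -> (-7.698,6.71) [heading=160, draw]
  -- iteration 2/5 --
  RT 158: heading 160 -> 2
  FD 5: (-7.698,6.71) -> (-2.702,6.885) [heading=2, draw]
  -- iteration 3/5 --
  RT 158: heading 2 -> 204
  FD 5: (-2.702,6.885) -> (-7.269,4.851) [heading=204, draw]
  -- iteration 4/5 --
  RT 158: heading 204 -> 46
  FD 5: (-7.269,4.851) -> (-3.796,8.448) [heading=46, draw]
  -- iteration 5/5 --
  RT 158: heading 46 -> 248
  FD 5: (-3.796,8.448) -> (-5.669,3.812) [heading=248, draw]
]
LT 30: heading 248 -> 278
FD 3: (-5.669,3.812) -> (-5.251,0.841) [heading=278, draw]
FD 3: (-5.251,0.841) -> (-4.834,-2.13) [heading=278, draw]
Final: pos=(-4.834,-2.13), heading=278, 7 segment(s) drawn
Segments drawn: 7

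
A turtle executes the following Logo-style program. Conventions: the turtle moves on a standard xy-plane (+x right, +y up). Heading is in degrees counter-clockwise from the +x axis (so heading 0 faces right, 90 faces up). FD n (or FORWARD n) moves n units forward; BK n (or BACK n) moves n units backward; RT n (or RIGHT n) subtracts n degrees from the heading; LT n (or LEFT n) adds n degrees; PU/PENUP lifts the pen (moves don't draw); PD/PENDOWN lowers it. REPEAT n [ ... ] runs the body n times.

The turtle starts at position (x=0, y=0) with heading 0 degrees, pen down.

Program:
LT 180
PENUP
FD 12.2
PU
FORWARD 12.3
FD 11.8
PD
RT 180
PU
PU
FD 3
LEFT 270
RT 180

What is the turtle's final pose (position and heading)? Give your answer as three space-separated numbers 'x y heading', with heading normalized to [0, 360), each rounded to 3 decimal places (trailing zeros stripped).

Executing turtle program step by step:
Start: pos=(0,0), heading=0, pen down
LT 180: heading 0 -> 180
PU: pen up
FD 12.2: (0,0) -> (-12.2,0) [heading=180, move]
PU: pen up
FD 12.3: (-12.2,0) -> (-24.5,0) [heading=180, move]
FD 11.8: (-24.5,0) -> (-36.3,0) [heading=180, move]
PD: pen down
RT 180: heading 180 -> 0
PU: pen up
PU: pen up
FD 3: (-36.3,0) -> (-33.3,0) [heading=0, move]
LT 270: heading 0 -> 270
RT 180: heading 270 -> 90
Final: pos=(-33.3,0), heading=90, 0 segment(s) drawn

Answer: -33.3 0 90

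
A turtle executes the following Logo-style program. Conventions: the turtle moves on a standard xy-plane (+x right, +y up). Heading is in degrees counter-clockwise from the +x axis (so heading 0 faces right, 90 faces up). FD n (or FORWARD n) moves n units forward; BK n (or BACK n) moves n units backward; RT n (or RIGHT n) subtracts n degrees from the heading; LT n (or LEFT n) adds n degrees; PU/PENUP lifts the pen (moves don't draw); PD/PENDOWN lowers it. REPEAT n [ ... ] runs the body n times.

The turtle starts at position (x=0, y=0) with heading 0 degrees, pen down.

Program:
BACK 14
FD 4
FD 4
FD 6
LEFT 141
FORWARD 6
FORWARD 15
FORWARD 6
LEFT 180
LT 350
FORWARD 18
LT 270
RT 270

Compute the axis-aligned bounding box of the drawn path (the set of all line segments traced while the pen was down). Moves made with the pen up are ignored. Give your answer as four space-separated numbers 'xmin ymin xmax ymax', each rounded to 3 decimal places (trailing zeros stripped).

Executing turtle program step by step:
Start: pos=(0,0), heading=0, pen down
BK 14: (0,0) -> (-14,0) [heading=0, draw]
FD 4: (-14,0) -> (-10,0) [heading=0, draw]
FD 4: (-10,0) -> (-6,0) [heading=0, draw]
FD 6: (-6,0) -> (0,0) [heading=0, draw]
LT 141: heading 0 -> 141
FD 6: (0,0) -> (-4.663,3.776) [heading=141, draw]
FD 15: (-4.663,3.776) -> (-16.32,13.216) [heading=141, draw]
FD 6: (-16.32,13.216) -> (-20.983,16.992) [heading=141, draw]
LT 180: heading 141 -> 321
LT 350: heading 321 -> 311
FD 18: (-20.983,16.992) -> (-9.174,3.407) [heading=311, draw]
LT 270: heading 311 -> 221
RT 270: heading 221 -> 311
Final: pos=(-9.174,3.407), heading=311, 8 segment(s) drawn

Segment endpoints: x in {-20.983, -16.32, -14, -10, -9.174, -6, -4.663, 0}, y in {0, 3.407, 3.776, 13.216, 16.992}
xmin=-20.983, ymin=0, xmax=0, ymax=16.992

Answer: -20.983 0 0 16.992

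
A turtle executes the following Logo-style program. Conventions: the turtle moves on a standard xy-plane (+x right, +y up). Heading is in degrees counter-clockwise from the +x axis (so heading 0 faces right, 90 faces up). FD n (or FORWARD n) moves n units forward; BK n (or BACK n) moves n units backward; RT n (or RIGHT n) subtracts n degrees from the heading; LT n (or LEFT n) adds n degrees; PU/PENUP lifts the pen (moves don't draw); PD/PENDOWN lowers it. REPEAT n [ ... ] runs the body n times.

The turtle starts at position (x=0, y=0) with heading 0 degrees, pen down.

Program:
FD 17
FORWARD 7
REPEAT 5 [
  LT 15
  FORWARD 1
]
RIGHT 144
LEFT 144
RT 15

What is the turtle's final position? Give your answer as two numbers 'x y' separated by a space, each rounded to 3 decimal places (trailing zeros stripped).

Answer: 27.298 3.298

Derivation:
Executing turtle program step by step:
Start: pos=(0,0), heading=0, pen down
FD 17: (0,0) -> (17,0) [heading=0, draw]
FD 7: (17,0) -> (24,0) [heading=0, draw]
REPEAT 5 [
  -- iteration 1/5 --
  LT 15: heading 0 -> 15
  FD 1: (24,0) -> (24.966,0.259) [heading=15, draw]
  -- iteration 2/5 --
  LT 15: heading 15 -> 30
  FD 1: (24.966,0.259) -> (25.832,0.759) [heading=30, draw]
  -- iteration 3/5 --
  LT 15: heading 30 -> 45
  FD 1: (25.832,0.759) -> (26.539,1.466) [heading=45, draw]
  -- iteration 4/5 --
  LT 15: heading 45 -> 60
  FD 1: (26.539,1.466) -> (27.039,2.332) [heading=60, draw]
  -- iteration 5/5 --
  LT 15: heading 60 -> 75
  FD 1: (27.039,2.332) -> (27.298,3.298) [heading=75, draw]
]
RT 144: heading 75 -> 291
LT 144: heading 291 -> 75
RT 15: heading 75 -> 60
Final: pos=(27.298,3.298), heading=60, 7 segment(s) drawn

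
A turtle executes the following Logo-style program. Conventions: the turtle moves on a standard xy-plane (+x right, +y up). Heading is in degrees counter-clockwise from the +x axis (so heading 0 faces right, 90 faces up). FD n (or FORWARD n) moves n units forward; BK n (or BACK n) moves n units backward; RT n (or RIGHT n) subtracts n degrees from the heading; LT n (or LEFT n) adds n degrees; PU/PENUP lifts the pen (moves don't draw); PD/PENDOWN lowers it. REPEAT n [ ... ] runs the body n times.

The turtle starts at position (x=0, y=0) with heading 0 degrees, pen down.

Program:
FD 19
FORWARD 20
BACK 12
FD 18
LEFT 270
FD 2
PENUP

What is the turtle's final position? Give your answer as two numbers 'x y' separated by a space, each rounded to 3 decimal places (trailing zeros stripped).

Executing turtle program step by step:
Start: pos=(0,0), heading=0, pen down
FD 19: (0,0) -> (19,0) [heading=0, draw]
FD 20: (19,0) -> (39,0) [heading=0, draw]
BK 12: (39,0) -> (27,0) [heading=0, draw]
FD 18: (27,0) -> (45,0) [heading=0, draw]
LT 270: heading 0 -> 270
FD 2: (45,0) -> (45,-2) [heading=270, draw]
PU: pen up
Final: pos=(45,-2), heading=270, 5 segment(s) drawn

Answer: 45 -2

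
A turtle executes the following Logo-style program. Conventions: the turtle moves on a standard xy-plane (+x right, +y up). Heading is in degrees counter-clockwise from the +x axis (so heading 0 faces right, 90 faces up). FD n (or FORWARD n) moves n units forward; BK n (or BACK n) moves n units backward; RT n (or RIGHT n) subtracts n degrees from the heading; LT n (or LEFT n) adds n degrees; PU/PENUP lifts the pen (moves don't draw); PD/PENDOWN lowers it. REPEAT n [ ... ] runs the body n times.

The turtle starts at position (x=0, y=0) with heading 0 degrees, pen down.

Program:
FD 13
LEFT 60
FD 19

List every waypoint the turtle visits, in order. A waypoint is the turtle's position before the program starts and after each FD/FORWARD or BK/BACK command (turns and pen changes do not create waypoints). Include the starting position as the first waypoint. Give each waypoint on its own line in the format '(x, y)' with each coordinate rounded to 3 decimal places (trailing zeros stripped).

Executing turtle program step by step:
Start: pos=(0,0), heading=0, pen down
FD 13: (0,0) -> (13,0) [heading=0, draw]
LT 60: heading 0 -> 60
FD 19: (13,0) -> (22.5,16.454) [heading=60, draw]
Final: pos=(22.5,16.454), heading=60, 2 segment(s) drawn
Waypoints (3 total):
(0, 0)
(13, 0)
(22.5, 16.454)

Answer: (0, 0)
(13, 0)
(22.5, 16.454)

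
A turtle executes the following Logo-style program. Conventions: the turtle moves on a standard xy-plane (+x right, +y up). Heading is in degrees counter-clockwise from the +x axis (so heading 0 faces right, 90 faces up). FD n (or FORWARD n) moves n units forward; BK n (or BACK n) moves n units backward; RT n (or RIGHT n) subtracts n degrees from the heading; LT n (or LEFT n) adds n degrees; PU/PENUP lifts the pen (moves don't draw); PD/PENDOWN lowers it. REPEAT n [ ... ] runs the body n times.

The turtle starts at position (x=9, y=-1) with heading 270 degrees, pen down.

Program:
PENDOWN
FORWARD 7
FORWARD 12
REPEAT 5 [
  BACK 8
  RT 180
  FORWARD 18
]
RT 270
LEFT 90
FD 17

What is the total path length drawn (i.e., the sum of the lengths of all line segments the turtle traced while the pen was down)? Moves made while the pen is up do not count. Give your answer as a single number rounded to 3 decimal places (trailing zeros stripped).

Executing turtle program step by step:
Start: pos=(9,-1), heading=270, pen down
PD: pen down
FD 7: (9,-1) -> (9,-8) [heading=270, draw]
FD 12: (9,-8) -> (9,-20) [heading=270, draw]
REPEAT 5 [
  -- iteration 1/5 --
  BK 8: (9,-20) -> (9,-12) [heading=270, draw]
  RT 180: heading 270 -> 90
  FD 18: (9,-12) -> (9,6) [heading=90, draw]
  -- iteration 2/5 --
  BK 8: (9,6) -> (9,-2) [heading=90, draw]
  RT 180: heading 90 -> 270
  FD 18: (9,-2) -> (9,-20) [heading=270, draw]
  -- iteration 3/5 --
  BK 8: (9,-20) -> (9,-12) [heading=270, draw]
  RT 180: heading 270 -> 90
  FD 18: (9,-12) -> (9,6) [heading=90, draw]
  -- iteration 4/5 --
  BK 8: (9,6) -> (9,-2) [heading=90, draw]
  RT 180: heading 90 -> 270
  FD 18: (9,-2) -> (9,-20) [heading=270, draw]
  -- iteration 5/5 --
  BK 8: (9,-20) -> (9,-12) [heading=270, draw]
  RT 180: heading 270 -> 90
  FD 18: (9,-12) -> (9,6) [heading=90, draw]
]
RT 270: heading 90 -> 180
LT 90: heading 180 -> 270
FD 17: (9,6) -> (9,-11) [heading=270, draw]
Final: pos=(9,-11), heading=270, 13 segment(s) drawn

Segment lengths:
  seg 1: (9,-1) -> (9,-8), length = 7
  seg 2: (9,-8) -> (9,-20), length = 12
  seg 3: (9,-20) -> (9,-12), length = 8
  seg 4: (9,-12) -> (9,6), length = 18
  seg 5: (9,6) -> (9,-2), length = 8
  seg 6: (9,-2) -> (9,-20), length = 18
  seg 7: (9,-20) -> (9,-12), length = 8
  seg 8: (9,-12) -> (9,6), length = 18
  seg 9: (9,6) -> (9,-2), length = 8
  seg 10: (9,-2) -> (9,-20), length = 18
  seg 11: (9,-20) -> (9,-12), length = 8
  seg 12: (9,-12) -> (9,6), length = 18
  seg 13: (9,6) -> (9,-11), length = 17
Total = 166

Answer: 166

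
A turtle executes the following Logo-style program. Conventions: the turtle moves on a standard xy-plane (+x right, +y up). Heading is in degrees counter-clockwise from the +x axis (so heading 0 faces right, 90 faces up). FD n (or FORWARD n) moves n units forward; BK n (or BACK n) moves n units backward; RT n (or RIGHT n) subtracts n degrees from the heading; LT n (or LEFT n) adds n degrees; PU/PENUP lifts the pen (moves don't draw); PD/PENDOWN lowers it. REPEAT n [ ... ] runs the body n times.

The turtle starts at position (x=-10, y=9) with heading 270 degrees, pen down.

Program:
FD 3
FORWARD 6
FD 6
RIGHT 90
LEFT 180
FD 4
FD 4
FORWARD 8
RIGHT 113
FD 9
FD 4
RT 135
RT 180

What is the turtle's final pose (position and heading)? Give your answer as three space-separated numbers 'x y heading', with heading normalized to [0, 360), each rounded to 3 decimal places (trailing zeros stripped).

Answer: 0.92 -17.967 292

Derivation:
Executing turtle program step by step:
Start: pos=(-10,9), heading=270, pen down
FD 3: (-10,9) -> (-10,6) [heading=270, draw]
FD 6: (-10,6) -> (-10,0) [heading=270, draw]
FD 6: (-10,0) -> (-10,-6) [heading=270, draw]
RT 90: heading 270 -> 180
LT 180: heading 180 -> 0
FD 4: (-10,-6) -> (-6,-6) [heading=0, draw]
FD 4: (-6,-6) -> (-2,-6) [heading=0, draw]
FD 8: (-2,-6) -> (6,-6) [heading=0, draw]
RT 113: heading 0 -> 247
FD 9: (6,-6) -> (2.483,-14.285) [heading=247, draw]
FD 4: (2.483,-14.285) -> (0.92,-17.967) [heading=247, draw]
RT 135: heading 247 -> 112
RT 180: heading 112 -> 292
Final: pos=(0.92,-17.967), heading=292, 8 segment(s) drawn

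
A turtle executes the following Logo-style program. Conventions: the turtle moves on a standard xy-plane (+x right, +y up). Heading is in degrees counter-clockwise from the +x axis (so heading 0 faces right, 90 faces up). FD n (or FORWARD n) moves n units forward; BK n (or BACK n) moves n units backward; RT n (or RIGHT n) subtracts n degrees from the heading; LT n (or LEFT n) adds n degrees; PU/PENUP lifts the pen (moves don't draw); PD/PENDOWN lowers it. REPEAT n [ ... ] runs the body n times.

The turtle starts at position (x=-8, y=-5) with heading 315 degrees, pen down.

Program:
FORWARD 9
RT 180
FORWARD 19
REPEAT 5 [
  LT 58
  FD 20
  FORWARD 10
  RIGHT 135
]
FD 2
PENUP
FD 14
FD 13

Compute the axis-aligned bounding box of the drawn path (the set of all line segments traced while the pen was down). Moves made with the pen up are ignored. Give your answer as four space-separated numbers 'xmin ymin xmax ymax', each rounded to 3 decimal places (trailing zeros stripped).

Executing turtle program step by step:
Start: pos=(-8,-5), heading=315, pen down
FD 9: (-8,-5) -> (-1.636,-11.364) [heading=315, draw]
RT 180: heading 315 -> 135
FD 19: (-1.636,-11.364) -> (-15.071,2.071) [heading=135, draw]
REPEAT 5 [
  -- iteration 1/5 --
  LT 58: heading 135 -> 193
  FD 20: (-15.071,2.071) -> (-34.558,-2.428) [heading=193, draw]
  FD 10: (-34.558,-2.428) -> (-44.302,-4.677) [heading=193, draw]
  RT 135: heading 193 -> 58
  -- iteration 2/5 --
  LT 58: heading 58 -> 116
  FD 20: (-44.302,-4.677) -> (-53.07,13.298) [heading=116, draw]
  FD 10: (-53.07,13.298) -> (-57.453,22.286) [heading=116, draw]
  RT 135: heading 116 -> 341
  -- iteration 3/5 --
  LT 58: heading 341 -> 39
  FD 20: (-57.453,22.286) -> (-41.91,34.873) [heading=39, draw]
  FD 10: (-41.91,34.873) -> (-34.139,41.166) [heading=39, draw]
  RT 135: heading 39 -> 264
  -- iteration 4/5 --
  LT 58: heading 264 -> 322
  FD 20: (-34.139,41.166) -> (-18.379,28.853) [heading=322, draw]
  FD 10: (-18.379,28.853) -> (-10.499,22.696) [heading=322, draw]
  RT 135: heading 322 -> 187
  -- iteration 5/5 --
  LT 58: heading 187 -> 245
  FD 20: (-10.499,22.696) -> (-18.951,4.57) [heading=245, draw]
  FD 10: (-18.951,4.57) -> (-23.177,-4.493) [heading=245, draw]
  RT 135: heading 245 -> 110
]
FD 2: (-23.177,-4.493) -> (-23.861,-2.614) [heading=110, draw]
PU: pen up
FD 14: (-23.861,-2.614) -> (-28.649,10.542) [heading=110, move]
FD 13: (-28.649,10.542) -> (-33.096,22.758) [heading=110, move]
Final: pos=(-33.096,22.758), heading=110, 13 segment(s) drawn

Segment endpoints: x in {-57.453, -53.07, -44.302, -41.91, -34.558, -34.139, -23.861, -23.177, -18.951, -18.379, -15.071, -10.499, -8, -1.636}, y in {-11.364, -5, -4.677, -4.493, -2.614, -2.428, 2.071, 4.57, 13.298, 22.286, 22.696, 28.853, 34.873, 41.166}
xmin=-57.453, ymin=-11.364, xmax=-1.636, ymax=41.166

Answer: -57.453 -11.364 -1.636 41.166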